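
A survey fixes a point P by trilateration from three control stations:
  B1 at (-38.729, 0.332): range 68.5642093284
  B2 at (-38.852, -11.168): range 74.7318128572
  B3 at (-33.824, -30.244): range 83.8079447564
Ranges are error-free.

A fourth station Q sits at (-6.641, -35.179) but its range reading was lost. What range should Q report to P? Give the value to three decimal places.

eq1: (x + 38.729)² + (y − 0.332)² = 68.5642093284²
eq2: (x + 38.852)² + (y + 11.168)² = 74.7318128572²
eq3: (x + 33.824)² + (y + 30.244)² = 83.8079447564²
eq2−eq1, eq2−eq3 (x²,y² cancel):
  0.246·x + 23.000·y = 749.636589
  10.056·x − 38.152·y = -1014.367367
det = 0.246·-38.152 − 23.000·10.056 = -240.673392
x = (749.636589·-38.152 − 23.000·-1014.367367) / -240.673392 = 21.895589
y = (0.246·-1014.367367 − 749.636589·10.056) / -240.673392 = 32.358708
|P − Q| = √((21.895589 − -6.641)² + (32.358708 − -35.179)²) = 73.319021

73.319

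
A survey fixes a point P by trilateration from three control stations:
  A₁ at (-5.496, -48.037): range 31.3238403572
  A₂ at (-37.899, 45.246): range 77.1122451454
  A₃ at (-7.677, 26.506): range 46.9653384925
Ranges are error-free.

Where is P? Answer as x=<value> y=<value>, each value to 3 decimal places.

x=5.298 y=-18.632

eq1: (x + 5.496)² + (y + 48.037)² = 31.3238403572²
eq2: (x + 37.899)² + (y − 45.246)² = 77.1122451454²
eq3: (x + 7.677)² + (y − 26.506)² = 46.9653384925²
eq3−eq2, eq3−eq1 (x²,y² cancel):
  -60.444·x + 37.480·y = -1018.524980
  4.362·x − 149.086·y = 2800.815065
det = -60.444·-149.086 − 37.480·4.362 = 8847.866424
x = (-1018.524980·-149.086 − 37.480·2800.815065) / 8847.866424 = 5.297691
y = (-60.444·2800.815065 − -1018.524980·4.362) / 8847.866424 = -18.631572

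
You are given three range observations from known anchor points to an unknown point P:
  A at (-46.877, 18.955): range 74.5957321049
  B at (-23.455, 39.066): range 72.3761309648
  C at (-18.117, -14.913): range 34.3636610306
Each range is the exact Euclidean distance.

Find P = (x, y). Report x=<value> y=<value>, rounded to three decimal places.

eq1: (x + 46.877)² + (y − 18.955)² = 74.5957321049²
eq2: (x + 23.455)² + (y − 39.066)² = 72.3761309648²
eq3: (x + 18.117)² + (y + 14.913)² = 34.3636610306²
eq1−eq3, eq1−eq2 (x²,y² cancel):
  57.520·x − 67.736·y = 2377.540153
  46.844·x + 40.222·y = -154.236858
det = 57.520·40.222 − -67.736·46.844 = 5486.594624
x = (2377.540153·40.222 − -67.736·-154.236858) / 5486.594624 = 15.525483
y = (57.520·-154.236858 − 2377.540153·46.844) / 5486.594624 = -21.916180

x=15.525 y=-21.916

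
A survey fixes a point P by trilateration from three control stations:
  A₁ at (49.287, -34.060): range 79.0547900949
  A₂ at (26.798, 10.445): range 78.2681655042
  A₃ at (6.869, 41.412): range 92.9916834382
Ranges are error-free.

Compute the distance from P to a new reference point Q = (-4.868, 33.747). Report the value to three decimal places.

81.762

eq1: (x − 49.287)² + (y + 34.060)² = 79.0547900949²
eq2: (x − 26.798)² + (y − 10.445)² = 78.2681655042²
eq3: (x − 6.869)² + (y − 41.412)² = 92.9916834382²
eq1−eq2, eq1−eq3 (x²,y² cancel):
  -44.978·x + 89.010·y = -2638.307034
  -84.836·x + 150.944·y = -4224.948416
det = -44.978·150.944 − 89.010·-84.836 = 762.093128
x = (-2638.307034·150.944 − 89.010·-4224.948416) / 762.093128 = -29.096127
y = (-44.978·-4224.948416 − -2638.307034·-84.836) / 762.093128 = -44.343250
|P − Q| = √((-29.096127 − -4.868)² + (-44.343250 − 33.747)²) = 81.762395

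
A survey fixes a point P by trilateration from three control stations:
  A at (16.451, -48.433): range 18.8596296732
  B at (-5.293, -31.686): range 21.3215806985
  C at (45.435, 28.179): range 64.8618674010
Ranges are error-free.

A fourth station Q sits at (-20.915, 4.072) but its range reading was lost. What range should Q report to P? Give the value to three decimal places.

49.896

eq1: (x − 16.451)² + (y + 48.433)² = 18.8596296732²
eq2: (x + 5.293)² + (y + 31.686)² = 21.3215806985²
eq3: (x − 45.435)² + (y − 28.179)² = 64.8618674010²
eq3−eq1, eq3−eq2 (x²,y² cancel):
  -57.968·x − 153.224·y = 3609.371835
  -101.456·x − 119.730·y = 1926.075218
det = -57.968·-119.730 − -153.224·-101.456 = -8604.985504
x = (3609.371835·-119.730 − -153.224·1926.075218) / -8604.985504 = 15.924389
y = (-57.968·1926.075218 − 3609.371835·-101.456) / -8604.985504 = -29.580724
|P − Q| = √((15.924389 − -20.915)² + (-29.580724 − 4.072)²) = 49.896357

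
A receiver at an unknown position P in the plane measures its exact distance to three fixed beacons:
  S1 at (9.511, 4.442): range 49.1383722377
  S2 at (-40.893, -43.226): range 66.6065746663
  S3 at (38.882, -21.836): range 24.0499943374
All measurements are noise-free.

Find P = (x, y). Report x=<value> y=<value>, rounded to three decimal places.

eq1: (x − 9.511)² + (y − 4.442)² = 49.1383722377²
eq2: (x + 40.893)² + (y + 43.226)² = 66.6065746663²
eq3: (x − 38.882)² + (y + 21.836)² = 24.0499943374²
eq1−eq3, eq1−eq2 (x²,y² cancel):
  58.742·x − 52.556·y = 3714.607734
  -100.808·x − 95.336·y = 1408.677877
det = 58.742·-95.336 − -52.556·-100.808 = -10898.292560
x = (3714.607734·-95.336 − -52.556·1408.677877) / -10898.292560 = 25.701399
y = (58.742·1408.677877 − 3714.607734·-100.808) / -10898.292560 = -41.952510

x=25.701 y=-41.953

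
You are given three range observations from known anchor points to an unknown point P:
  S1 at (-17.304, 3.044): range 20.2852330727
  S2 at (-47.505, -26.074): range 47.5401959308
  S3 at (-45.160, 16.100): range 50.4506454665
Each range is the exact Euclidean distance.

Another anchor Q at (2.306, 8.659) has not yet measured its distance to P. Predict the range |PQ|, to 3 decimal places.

eq1: (x + 17.304)² + (y − 3.044)² = 20.2852330727²
eq2: (x + 47.505)² + (y + 26.074)² = 47.5401959308²
eq3: (x + 45.160)² + (y − 16.100)² = 50.4506454665²
eq3−eq2, eq3−eq1 (x²,y² cancel):
  -4.690·x − 84.348·y = 923.140300
  55.712·x − 26.112·y = 143.835699
det = -4.690·-26.112 − -84.348·55.712 = 4821.661056
x = (923.140300·-26.112 − -84.348·143.835699) / 4821.661056 = -2.483125
y = (-4.690·143.835699 − 923.140300·55.712) / 4821.661056 = -10.806355
|P − Q| = √((-2.483125 − 2.306)² + (-10.806355 − 8.659)²) = 20.045842

20.046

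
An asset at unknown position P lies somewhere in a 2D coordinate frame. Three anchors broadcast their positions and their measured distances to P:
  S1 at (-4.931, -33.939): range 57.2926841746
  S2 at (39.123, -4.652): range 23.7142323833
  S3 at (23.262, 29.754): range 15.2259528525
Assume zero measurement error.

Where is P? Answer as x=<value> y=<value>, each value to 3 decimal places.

eq1: (x + 4.931)² + (y + 33.939)² = 57.2926841746²
eq2: (x − 39.123)² + (y + 4.652)² = 23.7142323833²
eq3: (x − 23.262)² + (y − 29.754)² = 15.2259528525²
eq1−eq3, eq1−eq2 (x²,y² cancel):
  56.386·x + 127.386·y = 3300.872698
  88.108·x + 58.574·y = 3096.166593
det = 56.386·58.574 − 127.386·88.108 = -7920.972124
x = (3300.872698·58.574 − 127.386·3096.166593) / -7920.972124 = 25.383622
y = (56.386·3096.166593 − 3300.872698·88.108) / -7920.972124 = 14.676588

x=25.384 y=14.677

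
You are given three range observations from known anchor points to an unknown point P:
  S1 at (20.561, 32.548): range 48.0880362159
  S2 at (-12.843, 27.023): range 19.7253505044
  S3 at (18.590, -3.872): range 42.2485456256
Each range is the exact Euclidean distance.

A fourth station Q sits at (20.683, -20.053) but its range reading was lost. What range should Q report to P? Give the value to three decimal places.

eq1: (x − 20.561)² + (y − 32.548)² = 48.0880362159²
eq2: (x + 12.843)² + (y − 27.023)² = 19.7253505044²
eq3: (x − 18.590)² + (y + 3.872)² = 42.2485456256²
eq2−eq3, eq2−eq1 (x²,y² cancel):
  62.866·x − 61.790·y = -1930.454849
  66.808·x + 11.050·y = -1336.427928
det = 62.866·11.050 − -61.790·66.808 = 4822.735620
x = (-1930.454849·11.050 − -61.790·-1336.427928) / 4822.735620 = -21.545740
y = (62.866·-1336.427928 − -1930.454849·66.808) / 4822.735620 = 9.321255
|P − Q| = √((-21.545740 − 20.683)² + (9.321255 − -20.053)²) = 51.440386

51.440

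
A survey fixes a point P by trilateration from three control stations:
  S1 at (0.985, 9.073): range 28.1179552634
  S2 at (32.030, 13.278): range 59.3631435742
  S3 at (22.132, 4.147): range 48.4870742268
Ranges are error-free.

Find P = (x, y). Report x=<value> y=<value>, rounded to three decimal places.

x=-26.323 y=2.371

eq1: (x − 0.985)² + (y − 9.073)² = 28.1179552634²
eq2: (x − 32.030)² + (y − 13.278)² = 59.3631435742²
eq3: (x − 22.132)² + (y − 4.147)² = 48.4870742268²
eq2−eq3, eq2−eq1 (x²,y² cancel):
  -19.796·x − 18.262·y = 477.783297
  -62.090·x − 8.410·y = 1614.426777
det = -19.796·-8.410 − -18.262·-62.090 = -967.403220
x = (477.783297·-8.410 − -18.262·1614.426777) / -967.403220 = -26.322534
y = (-19.796·1614.426777 − 477.783297·-62.090) / -967.403220 = 2.370912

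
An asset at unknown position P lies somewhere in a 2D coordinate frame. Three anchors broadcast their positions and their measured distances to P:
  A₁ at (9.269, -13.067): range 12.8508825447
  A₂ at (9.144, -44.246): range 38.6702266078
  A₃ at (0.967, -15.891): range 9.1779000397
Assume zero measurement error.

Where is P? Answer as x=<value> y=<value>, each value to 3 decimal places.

x=-2.204 y=-7.278

eq1: (x − 9.269)² + (y + 13.067)² = 12.8508825447²
eq2: (x − 9.144)² + (y + 44.246)² = 38.6702266078²
eq3: (x − 0.967)² + (y + 15.891)² = 9.1779000397²
eq1−eq2, eq1−eq3 (x²,y² cancel):
  -0.250·x − 62.358·y = 454.419158
  -16.604·x − 5.648·y = 77.709453
det = -0.250·-5.648 − -62.358·-16.604 = -1033.980232
x = (454.419158·-5.648 − -62.358·77.709453) / -1033.980232 = -2.204343
y = (-0.250·77.709453 − 454.419158·-16.604) / -1033.980232 = -7.278426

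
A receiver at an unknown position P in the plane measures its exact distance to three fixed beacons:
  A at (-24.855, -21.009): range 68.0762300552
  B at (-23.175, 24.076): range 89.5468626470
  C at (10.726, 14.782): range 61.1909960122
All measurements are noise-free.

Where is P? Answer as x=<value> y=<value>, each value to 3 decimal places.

x=40.957 y=-38.420

eq1: (x + 24.855)² + (y + 21.009)² = 68.0762300552²
eq2: (x + 23.175)² + (y − 24.076)² = 89.5468626470²
eq3: (x − 10.726)² + (y − 14.782)² = 61.1909960122²
eq1−eq2, eq1−eq3 (x²,y² cancel):
  3.360·x + 90.170·y = -3326.682216
  71.162·x + 71.582·y = 164.440600
det = 3.360·71.582 − 90.170·71.162 = -6176.162020
x = (-3326.682216·71.582 − 90.170·164.440600) / -6176.162020 = 40.957179
y = (3.360·164.440600 − -3326.682216·71.162) / -6176.162020 = -38.419633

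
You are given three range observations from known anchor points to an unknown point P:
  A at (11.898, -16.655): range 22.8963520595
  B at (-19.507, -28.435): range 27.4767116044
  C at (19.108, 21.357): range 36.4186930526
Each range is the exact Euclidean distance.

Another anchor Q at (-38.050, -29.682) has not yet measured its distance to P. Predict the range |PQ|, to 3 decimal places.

40.260

eq1: (x − 11.898)² + (y + 16.655)² = 22.8963520595²
eq2: (x + 19.507)² + (y + 28.435)² = 27.4767116044²
eq3: (x − 19.108)² + (y − 21.357)² = 36.4186930526²
eq3−eq2, eq3−eq1 (x²,y² cancel):
  -77.230·x − 99.584·y = 939.186684
  -14.420·x − 76.024·y = 399.792582
det = -77.230·-76.024 − -99.584·-14.420 = 4435.332240
x = (939.186684·-76.024 − -99.584·399.792582) / 4435.332240 = -7.121853
y = (-77.230·399.792582 − 939.186684·-14.420) / 4435.332240 = -3.907917
|P − Q| = √((-7.121853 − -38.050)² + (-3.907917 − -29.682)²) = 40.259827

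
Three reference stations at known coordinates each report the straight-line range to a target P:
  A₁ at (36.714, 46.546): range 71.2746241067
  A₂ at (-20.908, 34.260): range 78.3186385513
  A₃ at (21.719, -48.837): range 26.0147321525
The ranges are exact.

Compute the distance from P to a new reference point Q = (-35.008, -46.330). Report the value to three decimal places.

69.416

eq1: (x − 36.714)² + (y − 46.546)² = 71.2746241067²
eq2: (x + 20.908)² + (y − 34.260)² = 78.3186385513²
eq3: (x − 21.719)² + (y + 48.837)² = 26.0147321525²
eq1−eq2, eq1−eq3 (x²,y² cancel):
  -115.244·x − 24.572·y = -2957.292951
  -29.990·x − 190.766·y = 3745.625371
det = -115.244·-190.766 − -24.572·-29.990 = 21247.722624
x = (-2957.292951·-190.766 − -24.572·3745.625371) / 21247.722624 = 30.882766
y = (-115.244·3745.625371 − -2957.292951·-29.990) / 21247.722624 = -24.489686
|P − Q| = √((30.882766 − -35.008)² + (-24.489686 − -46.330)²) = 69.416082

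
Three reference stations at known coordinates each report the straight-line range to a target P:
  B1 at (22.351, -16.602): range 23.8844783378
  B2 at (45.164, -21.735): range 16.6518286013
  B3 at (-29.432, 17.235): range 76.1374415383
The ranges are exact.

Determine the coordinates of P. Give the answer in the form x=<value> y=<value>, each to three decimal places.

x=43.330 y=-5.185

eq1: (x − 22.351)² + (y + 16.602)² = 23.8844783378²
eq2: (x − 45.164)² + (y + 21.735)² = 16.6518286013²
eq3: (x + 29.432)² + (y − 17.235)² = 76.1374415383²
eq1−eq3, eq1−eq2 (x²,y² cancel):
  -103.566·x + 67.674·y = -4838.347455
  45.626·x − 10.266·y = 2030.188426
det = -103.566·-10.266 − 67.674·45.626 = -2024.485368
x = (-4838.347455·-10.266 − 67.674·2030.188426) / -2024.485368 = 43.329776
y = (-103.566·2030.188426 − -4838.347455·45.626) / -2024.485368 = -5.184501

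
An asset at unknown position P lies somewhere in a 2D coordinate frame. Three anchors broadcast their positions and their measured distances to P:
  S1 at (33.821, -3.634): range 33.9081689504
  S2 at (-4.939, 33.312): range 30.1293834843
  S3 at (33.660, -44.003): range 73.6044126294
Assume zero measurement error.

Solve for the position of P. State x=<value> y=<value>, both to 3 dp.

eq1: (x − 33.821)² + (y + 3.634)² = 33.9081689504²
eq2: (x + 4.939)² + (y − 33.312)² = 30.1293834843²
eq3: (x − 33.660)² + (y + 44.003)² = 73.6044126294²
eq3−eq2, eq3−eq1 (x²,y² cancel):
  -77.198·x + 154.630·y = 2574.653265
  0.322·x + 80.738·y = 2355.652025
det = -77.198·80.738 − 154.630·0.322 = -6282.602984
x = (2574.653265·80.738 − 154.630·2355.652025) / -6282.602984 = 24.891294
y = (-77.198·2355.652025 − 2574.653265·0.322) / -6282.602984 = 29.077225

x=24.891 y=29.077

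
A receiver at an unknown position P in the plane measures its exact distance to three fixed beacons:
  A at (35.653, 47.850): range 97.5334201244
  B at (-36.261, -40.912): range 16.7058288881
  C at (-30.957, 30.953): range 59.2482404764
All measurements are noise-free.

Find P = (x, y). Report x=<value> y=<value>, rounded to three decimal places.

eq1: (x − 35.653)² + (y − 47.850)² = 97.5334201244²
eq2: (x + 36.261)² + (y + 40.912)² = 16.7058288881²
eq3: (x + 30.957)² + (y − 30.953)² = 59.2482404764²
eq2−eq1, eq2−eq3 (x²,y² cancel):
  143.828·x + 177.524·y = -8661.576278
  10.608·x + 143.730·y = -4303.497088
det = 143.828·143.730 − 177.524·10.608 = 18789.223848
x = (-8661.576278·143.730 − 177.524·-4303.497088) / 18789.223848 = -25.597350
y = (143.828·-4303.497088 − -8661.576278·10.608) / 18789.223848 = -28.052323

x=-25.597 y=-28.052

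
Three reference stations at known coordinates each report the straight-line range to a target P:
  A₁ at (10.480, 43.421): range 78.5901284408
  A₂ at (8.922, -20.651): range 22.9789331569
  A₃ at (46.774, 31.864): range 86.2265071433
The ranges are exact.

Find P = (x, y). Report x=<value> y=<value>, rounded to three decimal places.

eq1: (x − 10.480)² + (y − 43.421)² = 78.5901284408²
eq2: (x − 8.922)² + (y + 20.651)² = 22.9789331569²
eq3: (x − 46.774)² + (y − 31.864)² = 86.2265071433²
eq2−eq3, eq2−eq1 (x²,y² cancel):
  75.704·x + 105.030·y = -4209.923478
  3.116·x + 128.144·y = -4159.229163
det = 75.704·128.144 − 105.030·3.116 = 9373.739896
x = (-4209.923478·128.144 − 105.030·-4159.229163) / 9373.739896 = -10.948948
y = (75.704·-4159.229163 − -4209.923478·3.116) / 9373.739896 = -32.191224

x=-10.949 y=-32.191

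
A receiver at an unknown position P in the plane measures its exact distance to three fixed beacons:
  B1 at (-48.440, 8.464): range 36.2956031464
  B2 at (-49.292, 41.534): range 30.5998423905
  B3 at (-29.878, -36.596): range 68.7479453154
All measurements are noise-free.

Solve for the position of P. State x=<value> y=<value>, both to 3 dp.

x=-20.386 y=31.494

eq1: (x + 48.440)² + (y − 8.464)² = 36.2956031464²
eq2: (x + 49.292)² + (y − 41.534)² = 30.5998423905²
eq3: (x + 29.878)² + (y + 36.596)² = 68.7479453154²
eq1−eq2, eq1−eq3 (x²,y² cancel):
  -1.704·x + 66.140·y = 2117.721977
  37.124·x − 90.120·y = -3595.019973
det = -1.704·-90.120 − 66.140·37.124 = -2301.816880
x = (2117.721977·-90.120 − 66.140·-3595.019973) / -2301.816880 = -20.386294
y = (-1.704·-3595.019973 − 2117.721977·37.124) / -2301.816880 = 31.493555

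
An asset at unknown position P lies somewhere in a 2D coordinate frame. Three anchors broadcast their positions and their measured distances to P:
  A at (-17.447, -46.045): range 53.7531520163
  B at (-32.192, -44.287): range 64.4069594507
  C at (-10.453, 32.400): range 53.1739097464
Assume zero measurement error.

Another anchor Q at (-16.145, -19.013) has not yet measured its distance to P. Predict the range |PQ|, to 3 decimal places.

39.380

eq1: (x + 17.447)² + (y + 46.045)² = 53.7531520163²
eq2: (x + 32.192)² + (y + 44.287)² = 64.4069594507²
eq3: (x + 10.453)² + (y − 32.400)² = 53.1739097464²
eq2−eq1, eq2−eq3 (x²,y² cancel):
  29.490·x − 3.516·y = 685.731675
  43.478·x + 153.374·y = -517.846276
det = 29.490·153.374 − -3.516·43.478 = 4675.867908
x = (685.731675·153.374 − -3.516·-517.846276) / 4675.867908 = 22.103418
y = (29.490·-517.846276 − 685.731675·43.478) / 4675.867908 = -9.642173
|P − Q| = √((22.103418 − -16.145)² + (-9.642173 − -19.013)²) = 39.379612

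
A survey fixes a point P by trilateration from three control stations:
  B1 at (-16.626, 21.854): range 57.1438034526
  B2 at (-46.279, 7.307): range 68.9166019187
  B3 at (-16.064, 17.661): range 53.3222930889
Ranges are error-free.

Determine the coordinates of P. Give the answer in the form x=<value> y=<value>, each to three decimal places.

x=13.749 y=-26.549

eq1: (x + 16.626)² + (y − 21.854)² = 57.1438034526²
eq2: (x + 46.279)² + (y − 7.307)² = 68.9166019187²
eq3: (x + 16.064)² + (y − 17.661)² = 53.3222930889²
eq1−eq3, eq1−eq2 (x²,y² cancel):
  1.124·x − 8.386·y = 238.089158
  -59.306·x − 29.094·y = -42.966849
det = 1.124·-29.094 − -8.386·-59.306 = -530.041772
x = (238.089158·-29.094 − -8.386·-42.966849) / -530.041772 = 13.748513
y = (1.124·-42.966849 − 238.089158·-59.306) / -530.041772 = -26.548513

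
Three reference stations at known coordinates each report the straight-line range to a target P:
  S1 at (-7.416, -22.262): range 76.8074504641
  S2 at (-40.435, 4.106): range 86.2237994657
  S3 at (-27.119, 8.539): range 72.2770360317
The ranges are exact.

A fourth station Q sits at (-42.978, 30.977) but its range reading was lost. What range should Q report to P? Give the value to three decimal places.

81.593

eq1: (x + 7.416)² + (y + 22.262)² = 76.8074504641²
eq2: (x + 40.435)² + (y − 4.106)² = 86.2237994657²
eq3: (x + 27.119)² + (y − 8.539)² = 72.2770360317²
eq1−eq3, eq1−eq2 (x²,y² cancel):
  -39.406·x + 61.602·y = 933.175491
  -66.038·x + 52.736·y = -433.904387
det = -39.406·52.736 − 61.602·-66.038 = 1989.958060
x = (933.175491·52.736 − 61.602·-433.904387) / 1989.958060 = 38.162272
y = (-39.406·-433.904387 − 933.175491·-66.038) / 1989.958060 = 39.560371
|P − Q| = √((38.162272 − -42.978)² + (39.560371 − 30.977)²) = 81.593002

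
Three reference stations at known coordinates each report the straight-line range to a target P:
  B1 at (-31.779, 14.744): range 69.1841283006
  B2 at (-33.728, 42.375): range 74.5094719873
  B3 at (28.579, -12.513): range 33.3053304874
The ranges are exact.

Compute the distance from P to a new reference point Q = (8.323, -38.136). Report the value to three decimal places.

64.612

eq1: (x + 31.779)² + (y − 14.744)² = 69.1841283006²
eq2: (x + 33.728)² + (y − 42.375)² = 74.5094719873²
eq3: (x − 28.579)² + (y + 12.513)² = 33.3053304874²
eq3−eq2, eq3−eq1 (x²,y² cancel):
  -124.614·x + 109.776·y = -2482.532178
  -120.716·x + 54.514·y = -3423.242603
det = -124.614·54.514 − 109.776·-120.716 = 6458.512020
x = (-2482.532178·54.514 − 109.776·-3423.242603) / 6458.512020 = 37.231040
y = (-124.614·-3423.242603 − -2482.532178·-120.716) / 6458.512020 = 19.648891
|P − Q| = √((37.231040 − 8.323)² + (19.648891 − -38.136)²) = 64.612448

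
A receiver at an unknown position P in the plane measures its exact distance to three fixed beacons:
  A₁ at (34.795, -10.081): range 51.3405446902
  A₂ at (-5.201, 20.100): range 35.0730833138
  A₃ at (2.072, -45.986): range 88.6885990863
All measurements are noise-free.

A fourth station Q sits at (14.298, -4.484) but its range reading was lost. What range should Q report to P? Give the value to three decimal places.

45.493

eq1: (x − 34.795)² + (y + 10.081)² = 51.3405446902²
eq2: (x + 5.201)² + (y − 20.100)² = 35.0730833138²
eq3: (x − 2.072)² + (y + 45.986)² = 88.6885990863²
eq3−eq2, eq3−eq1 (x²,y² cancel):
  -14.546·x + 132.172·y = 4947.601456
  65.446·x + 71.810·y = 4423.129285
det = -14.546·71.810 − 132.172·65.446 = -9694.676972
x = (4947.601456·71.810 − 132.172·4423.129285) / -9694.676972 = 23.654897
y = (-14.546·4423.129285 − 4947.601456·65.446) / -9694.676972 = 40.036359
|P − Q| = √((23.654897 − 14.298)² + (40.036359 − -4.484)²) = 45.493009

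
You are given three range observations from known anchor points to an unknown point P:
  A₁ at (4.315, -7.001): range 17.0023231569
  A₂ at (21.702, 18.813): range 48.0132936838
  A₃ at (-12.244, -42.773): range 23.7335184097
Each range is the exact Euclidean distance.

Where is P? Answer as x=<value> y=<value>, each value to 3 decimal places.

x=-7.097 y=-19.604

eq1: (x − 4.315)² + (y + 7.001)² = 17.0023231569²
eq2: (x − 21.702)² + (y − 18.813)² = 48.0132936838²
eq3: (x + 12.244)² + (y + 42.773)² = 23.7335184097²
eq2−eq3, eq2−eq1 (x²,y² cancel):
  -67.892·x − 123.172·y = 2896.535766
  -34.774·x − 51.628·y = 1258.924831
det = -67.892·-51.628 − -123.172·-34.774 = -778.054952
x = (2896.535766·-51.628 − -123.172·1258.924831) / -778.054952 = -7.097109
y = (-67.892·1258.924831 − 2896.535766·-34.774) / -778.054952 = -19.604284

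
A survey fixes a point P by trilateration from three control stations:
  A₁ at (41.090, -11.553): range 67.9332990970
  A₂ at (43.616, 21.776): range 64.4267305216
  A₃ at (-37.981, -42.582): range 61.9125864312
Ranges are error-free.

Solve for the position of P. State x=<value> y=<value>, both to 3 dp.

eq1: (x − 41.090)² + (y + 11.553)² = 67.9332990970²
eq2: (x − 43.616)² + (y − 21.776)² = 64.4267305216²
eq3: (x + 37.981)² + (y + 42.582)² = 61.9125864312²
eq2−eq3, eq2−eq1 (x²,y² cancel):
  -163.194·x − 128.716·y = 1196.868700
  -5.052·x − 66.658·y = -1018.819243
det = -163.194·-66.658 − -128.716·-5.052 = 10227.912420
x = (1196.868700·-66.658 − -128.716·-1018.819243) / 10227.912420 = -20.621922
y = (-163.194·-1018.819243 − 1196.868700·-5.052) / 10227.912420 = 16.847208

x=-20.622 y=16.847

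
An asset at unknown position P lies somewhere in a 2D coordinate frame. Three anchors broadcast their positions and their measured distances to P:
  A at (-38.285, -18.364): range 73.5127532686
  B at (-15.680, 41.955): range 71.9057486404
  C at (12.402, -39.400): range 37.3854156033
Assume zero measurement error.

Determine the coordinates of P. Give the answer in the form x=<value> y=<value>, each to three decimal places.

eq1: (x + 38.285)² + (y + 18.364)² = 73.5127532686²
eq2: (x + 15.680)² + (y − 41.955)² = 71.9057486404²
eq3: (x − 12.402)² + (y + 39.400)² = 37.3854156033²
eq1−eq2, eq1−eq3 (x²,y² cancel):
  45.210·x + 120.638·y = 436.794910
  101.374·x − 42.072·y = 3909.647476
det = 45.210·-42.072 − 120.638·101.374 = -14131.631732
x = (436.794910·-42.072 − 120.638·3909.647476) / -14131.631732 = 34.676030
y = (45.210·3909.647476 − 436.794910·101.374) / -14131.631732 = -9.374396

x=34.676 y=-9.374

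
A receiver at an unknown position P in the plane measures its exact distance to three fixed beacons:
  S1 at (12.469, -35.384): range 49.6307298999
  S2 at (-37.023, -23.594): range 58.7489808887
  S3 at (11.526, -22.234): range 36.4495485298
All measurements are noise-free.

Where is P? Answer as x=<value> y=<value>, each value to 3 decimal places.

x=8.079 y=14.052

eq1: (x − 12.469)² + (y + 35.384)² = 49.6307298999²
eq2: (x + 37.023)² + (y + 23.594)² = 58.7489808887²
eq3: (x − 11.526)² + (y + 22.234)² = 36.4495485298²
eq2−eq3, eq2−eq1 (x²,y² cancel):
  97.098·x + 2.720·y = 822.693234
  98.984·x − 23.580·y = 468.357457
det = 97.098·-23.580 − 2.720·98.984 = -2558.807320
x = (822.693234·-23.580 − 2.720·468.357457) / -2558.807320 = 8.079170
y = (97.098·468.357457 − 822.693234·98.984) / -2558.807320 = 14.052209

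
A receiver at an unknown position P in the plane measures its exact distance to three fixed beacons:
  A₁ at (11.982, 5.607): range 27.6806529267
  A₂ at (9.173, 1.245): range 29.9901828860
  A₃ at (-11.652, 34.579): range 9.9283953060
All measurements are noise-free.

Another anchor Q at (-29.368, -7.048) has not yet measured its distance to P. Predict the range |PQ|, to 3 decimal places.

43.325

eq1: (x − 11.982)² + (y − 5.607)² = 27.6806529267²
eq2: (x − 9.173)² + (y − 1.245)² = 29.9901828860²
eq3: (x + 11.652)² + (y − 34.579)² = 9.9283953060²
eq1−eq2, eq1−eq3 (x²,y² cancel):
  -5.618·x − 8.724·y = -222.505342
  -47.268·x + 57.944·y = 1824.115085
det = -5.618·57.944 − -8.724·-47.268 = -737.895424
x = (-222.505342·57.944 − -8.724·1824.115085) / -737.895424 = -4.093711
y = (-5.618·1824.115085 − -222.505342·-47.268) / -737.895424 = 28.141198
|P − Q| = √((-4.093711 − -29.368)² + (28.141198 − -7.048)²) = 43.325158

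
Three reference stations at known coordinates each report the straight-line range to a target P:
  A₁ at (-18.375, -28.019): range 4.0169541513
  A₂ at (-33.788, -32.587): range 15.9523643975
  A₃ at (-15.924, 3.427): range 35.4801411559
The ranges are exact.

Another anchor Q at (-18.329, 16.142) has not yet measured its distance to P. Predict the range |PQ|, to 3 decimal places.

eq1: (x + 18.375)² + (y + 28.019)² = 4.0169541513²
eq2: (x + 33.788)² + (y + 32.587)² = 15.9523643975²
eq3: (x + 15.924)² + (y − 3.427)² = 35.4801411559²
eq3−eq2, eq3−eq1 (x²,y² cancel):
  -35.728·x − 72.028·y = 2942.585895
  -4.902·x − 62.892·y = 2100.091377
det = -35.728·-62.892 − -72.028·-4.902 = 1893.924120
x = (2942.585895·-62.892 − -72.028·2100.091377) / 1893.924120 = -17.846402
y = (-35.728·2100.091377 − 2942.585895·-4.902) / 1893.924120 = -32.001023
|P − Q| = √((-17.846402 − -18.329)² + (-32.001023 − 16.142)²) = 48.145441

48.145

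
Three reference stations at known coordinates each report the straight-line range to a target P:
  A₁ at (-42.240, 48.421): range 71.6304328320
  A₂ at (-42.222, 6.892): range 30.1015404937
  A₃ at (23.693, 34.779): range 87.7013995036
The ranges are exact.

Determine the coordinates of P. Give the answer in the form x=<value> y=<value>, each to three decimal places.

eq1: (x + 42.240)² + (y − 48.421)² = 71.6304328320²
eq2: (x + 42.222)² + (y − 6.892)² = 30.1015404937²
eq3: (x − 23.693)² + (y − 34.779)² = 87.7013995036²
eq1−eq3, eq1−eq2 (x²,y² cancel):
  131.866·x − 27.284·y = -4918.490318
  0.036·x − 83.058·y = 1926.202275
det = 131.866·-83.058 − -27.284·0.036 = -10951.544004
x = (-4918.490318·-83.058 − -27.284·1926.202275) / -10951.544004 = -42.101321
y = (131.866·1926.202275 − -4918.490318·0.036) / -10951.544004 = -23.209299

x=-42.101 y=-23.209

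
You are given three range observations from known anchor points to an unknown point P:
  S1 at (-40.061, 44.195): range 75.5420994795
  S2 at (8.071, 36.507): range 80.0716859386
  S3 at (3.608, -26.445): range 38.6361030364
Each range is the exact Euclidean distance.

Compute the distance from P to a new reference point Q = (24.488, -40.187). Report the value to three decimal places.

59.911

eq1: (x + 40.061)² + (y − 44.195)² = 75.5420994795²
eq2: (x − 8.071)² + (y − 36.507)² = 80.0716859386²
eq3: (x − 3.608)² + (y + 26.445)² = 38.6361030364²
eq3−eq2, eq3−eq1 (x²,y² cancel):
  8.926·x + 125.904·y = -4233.180030
  -87.338·x + 141.280·y = -1368.134279
det = 8.926·141.280 − 125.904·-87.338 = 12257.268832
x = (-4233.180030·141.280 − 125.904·-1368.134279) / 12257.268832 = -34.739394
y = (8.926·-1368.134279 − -4233.180030·-87.338) / 12257.268832 = -31.159425
|P − Q| = √((-34.739394 − 24.488)² + (-31.159425 − -40.187)²) = 59.911446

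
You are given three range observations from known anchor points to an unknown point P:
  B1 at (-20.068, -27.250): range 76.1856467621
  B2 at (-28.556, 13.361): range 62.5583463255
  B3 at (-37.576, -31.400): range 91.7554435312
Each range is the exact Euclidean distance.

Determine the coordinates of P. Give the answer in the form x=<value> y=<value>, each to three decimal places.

x=32.229 y=28.151

eq1: (x + 20.068)² + (y + 27.250)² = 76.1856467621²
eq2: (x + 28.556)² + (y − 13.361)² = 62.5583463255²
eq3: (x + 37.576)² + (y + 31.400)² = 91.7554435312²
eq2−eq1, eq2−eq3 (x²,y² cancel):
  16.976·x − 81.222·y = -1739.380411
  -18.040·x − 89.522·y = -3101.560404
det = 16.976·-89.522 − -81.222·-18.040 = -2984.970352
x = (-1739.380411·-89.522 − -81.222·-3101.560404) / -2984.970352 = 32.228838
y = (16.976·-3101.560404 − -1739.380411·-18.040) / -2984.970352 = 28.151205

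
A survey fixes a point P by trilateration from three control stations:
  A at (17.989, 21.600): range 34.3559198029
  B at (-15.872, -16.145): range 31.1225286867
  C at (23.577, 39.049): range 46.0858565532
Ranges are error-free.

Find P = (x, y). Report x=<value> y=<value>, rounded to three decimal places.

eq1: (x − 17.989)² + (y − 21.600)² = 34.3559198029²
eq2: (x + 15.872)² + (y + 16.145)² = 31.1225286867²
eq3: (x − 23.577)² + (y − 39.049)² = 46.0858565532²
eq1−eq3, eq1−eq2 (x²,y² cancel):
  11.176·x + 34.898·y = 346.958260
  -67.722·x − 75.490·y = -65.865278
det = 11.176·-75.490 − 34.898·-67.722 = 1519.686116
x = (346.958260·-75.490 − 34.898·-65.865278) / 1519.686116 = -15.722531
y = (11.176·-65.865278 − 346.958260·-67.722) / 1519.686116 = 14.977170

x=-15.723 y=14.977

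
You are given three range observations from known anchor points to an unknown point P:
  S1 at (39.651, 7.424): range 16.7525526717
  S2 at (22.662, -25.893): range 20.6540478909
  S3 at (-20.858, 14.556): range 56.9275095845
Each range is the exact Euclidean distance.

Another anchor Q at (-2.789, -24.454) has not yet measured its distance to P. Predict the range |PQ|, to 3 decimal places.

eq1: (x − 39.651)² + (y − 7.424)² = 16.7525526717²
eq2: (x − 22.662)² + (y + 25.893)² = 20.6540478909²
eq3: (x + 20.858)² + (y − 14.556)² = 56.9275095845²
eq1−eq3, eq1−eq2 (x²,y² cancel):
  -121.018·x + 14.264·y = -3940.477603
  -33.978·x − 66.634·y = -589.245557
det = -121.018·-66.634 − 14.264·-33.978 = 8548.575604
x = (-3940.477603·-66.634 − 14.264·-589.245557) / 8548.575604 = 31.698238
y = (-121.018·-589.245557 − -3940.477603·-33.978) / 8548.575604 = -7.320545
|P − Q| = √((31.698238 − -2.789)² + (-7.320545 − -24.454)²) = 38.508764

38.509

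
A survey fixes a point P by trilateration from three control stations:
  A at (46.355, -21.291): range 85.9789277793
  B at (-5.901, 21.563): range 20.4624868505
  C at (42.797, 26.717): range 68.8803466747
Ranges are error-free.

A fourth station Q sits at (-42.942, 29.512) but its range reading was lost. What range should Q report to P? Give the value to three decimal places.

17.457

eq1: (x − 46.355)² + (y + 21.291)² = 85.9789277793²
eq2: (x + 5.901)² + (y − 21.563)² = 20.4624868505²
eq3: (x − 42.797)² + (y − 26.717)² = 68.8803466747²
eq3−eq1, eq3−eq2 (x²,y² cancel):
  7.116·x − 96.016·y = -2591.162456
  -97.396·x − 10.308·y = 2280.192262
det = 7.116·-10.308 − -96.016·-97.396 = -9424.926064
x = (-2591.162456·-10.308 − -96.016·2280.192262) / -9424.926064 = -26.063297
y = (7.116·2280.192262 − -2591.162456·-97.396) / -9424.926064 = 25.055158
|P − Q| = √((-26.063297 − -42.942)² + (25.055158 − 29.512)²) = 17.457207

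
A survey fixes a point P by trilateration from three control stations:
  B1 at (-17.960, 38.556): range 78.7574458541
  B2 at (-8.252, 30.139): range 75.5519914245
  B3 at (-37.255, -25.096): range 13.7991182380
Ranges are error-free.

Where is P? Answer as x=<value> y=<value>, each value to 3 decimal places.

x=-47.337 y=-34.517

eq1: (x + 17.960)² + (y − 38.556)² = 78.7574458541²
eq2: (x + 8.252)² + (y − 30.139)² = 75.5519914245²
eq3: (x + 37.255)² + (y + 25.096)² = 13.7991182380²
eq2−eq3, eq2−eq1 (x²,y² cancel):
  -58.006·x − 110.470·y = 6558.977160
  -19.416·x + 16.834·y = 338.040042
det = -58.006·16.834 − -110.470·-19.416 = -3121.358524
x = (6558.977160·16.834 − -110.470·338.040042) / -3121.358524 = -47.337435
y = (-58.006·338.040042 − 6558.977160·-19.416) / -3121.358524 = -34.517262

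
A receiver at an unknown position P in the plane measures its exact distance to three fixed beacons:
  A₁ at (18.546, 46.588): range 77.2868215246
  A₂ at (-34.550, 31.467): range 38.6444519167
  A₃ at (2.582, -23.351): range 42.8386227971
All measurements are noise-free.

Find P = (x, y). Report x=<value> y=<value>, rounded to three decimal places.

x=-37.053 y=-7.096

eq1: (x − 18.546)² + (y − 46.588)² = 77.2868215246²
eq2: (x + 34.550)² + (y − 31.467)² = 38.6444519167²
eq3: (x − 2.582)² + (y + 23.351)² = 42.8386227971²
eq2−eq1, eq2−eq3 (x²,y² cancel):
  106.192·x + 30.242·y = -4149.337846
  74.264·x − 109.636·y = -1973.692603
det = 106.192·-109.636 − 30.242·74.264 = -13888.358000
x = (-4149.337846·-109.636 − 30.242·-1973.692603) / -13888.358000 = -37.052992
y = (106.192·-1973.692603 − -4149.337846·74.264) / -13888.358000 = -7.096308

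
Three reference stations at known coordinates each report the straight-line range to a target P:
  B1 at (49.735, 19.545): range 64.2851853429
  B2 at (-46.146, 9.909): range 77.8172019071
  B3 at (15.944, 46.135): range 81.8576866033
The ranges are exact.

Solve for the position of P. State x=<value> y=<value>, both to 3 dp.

eq1: (x − 49.735)² + (y − 19.545)² = 64.2851853429²
eq2: (x + 46.146)² + (y − 9.909)² = 77.8172019071²
eq3: (x − 15.944)² + (y − 46.135)² = 81.8576866033²
eq1−eq3, eq1−eq2 (x²,y² cancel):
  -67.582·x + 53.180·y = -3041.023690
  -191.762·x − 19.272·y = -2550.867511
det = -67.582·-19.272 − 53.180·-191.762 = 11500.343464
x = (-3041.023690·-19.272 − 53.180·-2550.867511) / 11500.343464 = 16.891821
y = (-67.582·-2550.867511 − -3041.023690·-191.762) / 11500.343464 = -35.717199

x=16.892 y=-35.717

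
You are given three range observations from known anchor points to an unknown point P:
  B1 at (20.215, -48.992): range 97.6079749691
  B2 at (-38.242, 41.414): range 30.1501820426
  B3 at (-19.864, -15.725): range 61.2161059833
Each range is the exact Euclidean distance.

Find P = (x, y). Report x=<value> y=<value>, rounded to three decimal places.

x=-8.238 y=44.377

eq1: (x − 20.215)² + (y + 48.992)² = 97.6079749691²
eq2: (x + 38.242)² + (y − 41.414)² = 30.1501820426²
eq3: (x + 19.864)² + (y + 15.725)² = 61.2161059833²
eq2−eq3, eq2−eq1 (x²,y² cancel):
  36.756·x − 114.278·y = -5374.093994
  116.914·x − 180.812·y = -8986.990971
det = 36.756·-180.812 − -114.278·116.914 = 6714.772220
x = (-5374.093994·-180.812 − -114.278·-8986.990971) / 6714.772220 = -8.237758
y = (36.756·-8986.990971 − -5374.093994·116.914) / 6714.772220 = 44.376931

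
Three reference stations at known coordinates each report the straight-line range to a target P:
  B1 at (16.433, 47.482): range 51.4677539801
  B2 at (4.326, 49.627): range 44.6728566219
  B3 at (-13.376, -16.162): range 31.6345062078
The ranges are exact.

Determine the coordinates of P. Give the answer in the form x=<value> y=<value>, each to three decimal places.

x=-22.710 y=14.064

eq1: (x − 16.433)² + (y − 47.482)² = 51.4677539801²
eq2: (x − 4.326)² + (y − 49.627)² = 44.6728566219²
eq3: (x + 13.376)² + (y + 16.162)² = 31.6345062078²
eq2−eq3, eq2−eq1 (x²,y² cancel):
  -35.404·x − 131.578·y = -1046.503649
  24.214·x − 4.290·y = -610.235173
det = -35.404·-4.290 − -131.578·24.214 = 3337.912852
x = (-1046.503649·-4.290 − -131.578·-610.235173) / 3337.912852 = -22.710007
y = (-35.404·-610.235173 − -1046.503649·24.214) / 3337.912852 = 14.064120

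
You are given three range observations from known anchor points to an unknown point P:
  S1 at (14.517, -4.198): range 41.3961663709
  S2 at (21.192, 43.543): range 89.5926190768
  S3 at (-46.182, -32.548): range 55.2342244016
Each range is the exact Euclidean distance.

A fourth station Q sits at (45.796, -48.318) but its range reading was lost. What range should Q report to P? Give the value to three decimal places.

eq1: (x − 14.517)² + (y + 4.198)² = 41.3961663709²
eq2: (x − 21.192)² + (y − 43.543)² = 89.5926190768²
eq3: (x + 46.182)² + (y + 32.548)² = 55.2342244016²
eq3−eq1, eq3−eq2 (x²,y² cancel):
  121.398·x + 56.700·y = -1626.605980
  134.748·x + 152.182·y = -5823.073563
det = 121.398·152.182 − 56.700·134.748 = 10834.378836
x = (-1626.605980·152.182 − 56.700·-5823.073563) / 10834.378836 = 7.626475
y = (121.398·-5823.073563 − -1626.605980·134.748) / 10834.378836 = -45.016663
|P − Q| = √((7.626475 − 45.796)² + (-45.016663 − -48.318)²) = 38.312028

38.312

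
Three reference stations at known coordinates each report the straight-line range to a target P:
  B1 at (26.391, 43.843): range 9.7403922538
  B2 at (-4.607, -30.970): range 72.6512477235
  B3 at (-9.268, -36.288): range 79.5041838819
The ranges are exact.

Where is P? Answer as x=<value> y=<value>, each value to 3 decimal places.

x=27.558 y=34.173

eq1: (x − 26.391)² + (y − 43.843)² = 9.7403922538²
eq2: (x + 4.607)² + (y + 30.970)² = 72.6512477235²
eq3: (x + 9.268)² + (y + 36.288)² = 79.5041838819²
eq3−eq1, eq3−eq2 (x²,y² cancel):
  71.318·x + 160.262·y = 7442.018775
  9.322·x + 10.636·y = 620.362040
det = 71.318·10.636 − 160.262·9.322 = -735.424116
x = (7442.018775·10.636 − 160.262·620.362040) / -735.424116 = 27.558451
y = (71.318·620.362040 − 7442.018775·9.322) / -735.424116 = 34.172824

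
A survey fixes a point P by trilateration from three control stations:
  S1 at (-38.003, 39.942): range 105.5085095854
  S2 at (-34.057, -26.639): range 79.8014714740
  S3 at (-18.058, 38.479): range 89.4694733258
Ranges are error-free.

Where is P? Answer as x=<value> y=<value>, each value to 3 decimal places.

eq1: (x + 38.003)² + (y − 39.942)² = 105.5085095854²
eq2: (x + 34.057)² + (y + 26.639)² = 79.8014714740²
eq3: (x + 18.058)² + (y − 38.479)² = 89.4694733258²
eq2−eq3, eq2−eq1 (x²,y² cancel):
  31.998·x + 130.236·y = -1699.302573
  -7.892·x + 133.162·y = -3593.694943
det = 31.998·133.162 − 130.236·-7.892 = 5288.740188
x = (-1699.302573·133.162 − 130.236·-3593.694943) / 5288.740188 = 45.709548
y = (31.998·-3593.694943 − -1699.302573·-7.892) / 5288.740188 = -24.278362

x=45.710 y=-24.278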